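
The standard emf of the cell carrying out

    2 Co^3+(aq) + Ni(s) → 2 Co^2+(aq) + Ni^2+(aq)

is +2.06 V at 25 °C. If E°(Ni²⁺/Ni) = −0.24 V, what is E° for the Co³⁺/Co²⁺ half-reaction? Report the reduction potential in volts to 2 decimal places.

+1.82 V

In the reaction as written the Co³⁺/Co²⁺ couple is reduced (cathode) and Ni²⁺/Ni is oxidized (anode), so E°cell = E°(Co³⁺/Co²⁺) − E°(Ni²⁺/Ni).
E°(Co³⁺/Co²⁺) = E°cell + E°(anode) = +2.06 + (−0.24) = +1.82 V.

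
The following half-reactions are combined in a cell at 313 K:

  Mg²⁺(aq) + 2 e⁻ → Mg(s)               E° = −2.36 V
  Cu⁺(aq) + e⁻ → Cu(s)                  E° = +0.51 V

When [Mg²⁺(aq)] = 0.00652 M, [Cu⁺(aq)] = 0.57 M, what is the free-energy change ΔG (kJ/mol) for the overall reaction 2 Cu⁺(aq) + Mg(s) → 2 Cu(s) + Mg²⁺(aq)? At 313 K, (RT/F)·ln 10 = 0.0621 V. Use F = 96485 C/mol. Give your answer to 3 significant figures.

−564 kJ/mol

With Cu⁺/Cu reduced at the cathode, E°cell = +0.51 − (−2.36) = +2.87 V and n = 2.
Q = [Mg²⁺(aq)] / [Cu⁺(aq)]^2 = 0.0201, so log Q = −1.698 and E = +2.87 − (0.0621/2)(−1.698) = +2.9227 V.
Then ΔG = −nFE = −2 × 96485 × +2.9227 J/mol = −564 kJ/mol.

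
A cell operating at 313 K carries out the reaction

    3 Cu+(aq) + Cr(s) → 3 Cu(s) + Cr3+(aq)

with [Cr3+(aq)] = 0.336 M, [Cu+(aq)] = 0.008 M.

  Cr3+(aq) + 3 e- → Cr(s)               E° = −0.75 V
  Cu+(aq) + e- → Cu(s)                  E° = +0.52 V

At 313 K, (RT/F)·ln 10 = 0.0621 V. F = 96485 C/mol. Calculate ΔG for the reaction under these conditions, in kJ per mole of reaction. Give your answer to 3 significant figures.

With Cu⁺/Cu reduced at the cathode, E°cell = +0.52 − (−0.75) = +1.27 V and n = 3.
Q = [Cr3+(aq)] / [Cu+(aq)]^3 = 6.56×10^5, so log Q = 5.817 and E = +1.27 − (0.0621/3)(5.817) = +1.1496 V.
Then ΔG = −nFE = −3 × 96485 × +1.1496 J/mol = −333 kJ/mol.

−333 kJ/mol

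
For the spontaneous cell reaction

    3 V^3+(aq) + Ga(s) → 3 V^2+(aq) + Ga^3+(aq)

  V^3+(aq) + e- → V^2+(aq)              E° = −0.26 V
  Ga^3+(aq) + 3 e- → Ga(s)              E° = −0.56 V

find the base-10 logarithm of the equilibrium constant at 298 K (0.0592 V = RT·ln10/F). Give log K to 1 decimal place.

The V³⁺/V²⁺ couple is reduced (cathode); E°cell = −0.26 − (−0.56) = +0.30 V with n = 3.
At equilibrium E = 0, so log K = nE°cell / 0.0592 = (3)(+0.30) / 0.0592 = 15.2.

log K = 15.2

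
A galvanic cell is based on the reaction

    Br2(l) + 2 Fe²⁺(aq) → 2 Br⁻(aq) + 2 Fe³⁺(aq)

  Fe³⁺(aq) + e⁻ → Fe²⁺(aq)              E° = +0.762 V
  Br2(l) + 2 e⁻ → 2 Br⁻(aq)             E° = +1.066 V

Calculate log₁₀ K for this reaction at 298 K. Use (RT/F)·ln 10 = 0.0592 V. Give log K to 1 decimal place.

log K = 10.3

The Br₂/Br⁻ couple is reduced (cathode); E°cell = +1.066 − (+0.762) = +0.304 V with n = 2.
At equilibrium E = 0, so log K = nE°cell / 0.0592 = (2)(+0.304) / 0.0592 = 10.3.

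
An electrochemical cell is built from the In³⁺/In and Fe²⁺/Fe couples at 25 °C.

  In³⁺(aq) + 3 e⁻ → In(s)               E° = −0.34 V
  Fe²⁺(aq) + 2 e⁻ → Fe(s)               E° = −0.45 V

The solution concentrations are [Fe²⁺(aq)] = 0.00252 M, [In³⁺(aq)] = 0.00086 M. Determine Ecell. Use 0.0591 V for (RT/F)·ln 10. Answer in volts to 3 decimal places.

In³⁺/In is reduced (cathode, E° = −0.34 V) and Fe²⁺/Fe is oxidized (anode).
The standard potential is −0.34 − (−0.45) = +0.11 V and the balanced reaction transfers n = 6 electrons.
For the overall reaction 2 In³⁺(aq) + 3 Fe(s) → 2 In(s) + 3 Fe²⁺(aq), Q = [Fe²⁺(aq)]^3 / [In³⁺(aq)]^2 = 0.0216, giving log Q = −1.665.
By the Nernst equation, E = +0.11 − (0.0591/6)·(−1.665) = +0.126 V.

+0.126 V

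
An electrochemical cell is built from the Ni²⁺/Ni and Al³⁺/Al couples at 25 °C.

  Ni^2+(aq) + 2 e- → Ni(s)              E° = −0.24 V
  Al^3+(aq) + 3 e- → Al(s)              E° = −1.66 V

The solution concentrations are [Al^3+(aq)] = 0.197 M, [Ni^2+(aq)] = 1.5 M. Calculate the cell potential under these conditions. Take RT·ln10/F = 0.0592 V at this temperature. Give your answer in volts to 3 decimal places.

+1.439 V

Since E°(Ni²⁺/Ni) > E°(Al³⁺/Al), Ni²⁺/Ni serves as the cathode.
E°cell = −0.24 − (−1.66) = +1.42 V, with n = 6 electrons transferred.
For the overall reaction 3 Ni^2+(aq) + 2 Al(s) → 3 Ni(s) + 2 Al^3+(aq), Q = [Al^3+(aq)]^2 / [Ni^2+(aq)]^3 = 0.0115, giving log Q = −1.939.
By the Nernst equation, E = +1.42 − (0.0592/6)·(−1.939) = +1.439 V.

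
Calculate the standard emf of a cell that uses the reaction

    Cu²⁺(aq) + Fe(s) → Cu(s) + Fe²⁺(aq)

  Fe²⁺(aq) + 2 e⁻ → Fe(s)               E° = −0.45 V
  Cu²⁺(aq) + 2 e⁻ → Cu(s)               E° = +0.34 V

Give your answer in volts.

In the reaction as written, Cu²⁺(aq) is reduced (cathode) and Fe²⁺(aq) is produced by oxidation at the anode.
E°cell = E°(cathode) − E°(anode) = +0.34 − (−0.45) = +0.79 V.
The positive value indicates the reaction is spontaneous as written.

+0.79 V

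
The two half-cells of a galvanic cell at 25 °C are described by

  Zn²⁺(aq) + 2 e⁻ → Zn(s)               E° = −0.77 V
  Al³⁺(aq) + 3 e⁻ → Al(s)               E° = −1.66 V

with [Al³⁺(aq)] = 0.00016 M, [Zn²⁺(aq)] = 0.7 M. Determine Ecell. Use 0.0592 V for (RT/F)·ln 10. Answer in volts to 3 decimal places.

Since E°(Zn²⁺/Zn) > E°(Al³⁺/Al), Zn²⁺/Zn serves as the cathode.
E°cell = −0.77 − (−1.66) = +0.89 V, with n = 6 electrons transferred.
Balancing gives 3 Zn²⁺(aq) + 2 Al(s) → 3 Zn(s) + 2 Al³⁺(aq); hence Q = [Al³⁺(aq)]^2 / [Zn²⁺(aq)]^3 = 7.46×10^−8 (log Q = −7.127).
E = E° − (0.0592/n)·log Q = +0.89 − (0.0592/6)(−7.127) = +0.960 V.

+0.960 V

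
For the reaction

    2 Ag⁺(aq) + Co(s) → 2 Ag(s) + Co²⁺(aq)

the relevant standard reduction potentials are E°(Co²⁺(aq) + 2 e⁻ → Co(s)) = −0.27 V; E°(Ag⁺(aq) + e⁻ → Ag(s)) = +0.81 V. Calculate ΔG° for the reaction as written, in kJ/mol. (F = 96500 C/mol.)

In the reaction as written Ag⁺(aq) is reduced, so the Ag⁺/Ag couple is the cathode and Co²⁺/Co is the anode.
E°cell = +0.81 − (−0.27) = +1.08 V; balancing electrons gives n = 2.
ΔG° = −nFE°cell = −(2)(96500)(+1.08) J/mol = −208 kJ/mol.

−208 kJ/mol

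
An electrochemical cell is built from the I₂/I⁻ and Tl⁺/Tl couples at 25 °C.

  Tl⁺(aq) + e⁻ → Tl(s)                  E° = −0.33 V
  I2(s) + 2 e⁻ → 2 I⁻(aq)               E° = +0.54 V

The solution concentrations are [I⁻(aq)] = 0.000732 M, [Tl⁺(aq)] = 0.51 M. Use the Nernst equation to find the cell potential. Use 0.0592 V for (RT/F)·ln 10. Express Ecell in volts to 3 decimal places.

+1.073 V

I₂/I⁻ is reduced (cathode, E° = +0.54 V) and Tl⁺/Tl is oxidized (anode).
E°cell = +0.54 − (−0.33) = +0.87 V, with n = 2 electrons transferred.
Balancing gives I2(s) + 2 Tl(s) → 2 I⁻(aq) + 2 Tl⁺(aq); hence Q = [I⁻(aq)]^2·[Tl⁺(aq)]^2 = 1.39×10^−7 (log Q = −6.856).
Applying E = E° − (RT ln10/nF)·log Q gives +0.87 − (0.0592/2)(−6.856) = +1.073 V.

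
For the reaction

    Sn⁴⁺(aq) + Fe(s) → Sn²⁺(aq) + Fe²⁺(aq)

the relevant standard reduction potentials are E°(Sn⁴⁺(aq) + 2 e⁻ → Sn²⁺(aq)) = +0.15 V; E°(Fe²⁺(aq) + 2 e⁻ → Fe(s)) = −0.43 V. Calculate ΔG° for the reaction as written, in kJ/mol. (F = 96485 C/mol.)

In the reaction as written Sn⁴⁺(aq) is reduced, so the Sn⁴⁺/Sn²⁺ couple is the cathode and Fe²⁺/Fe is the anode.
E°cell = +0.15 − (−0.43) = +0.58 V; balancing electrons gives n = 2.
ΔG° = −nFE°cell = −(2)(96485)(+0.58) J/mol = −112 kJ/mol.

−112 kJ/mol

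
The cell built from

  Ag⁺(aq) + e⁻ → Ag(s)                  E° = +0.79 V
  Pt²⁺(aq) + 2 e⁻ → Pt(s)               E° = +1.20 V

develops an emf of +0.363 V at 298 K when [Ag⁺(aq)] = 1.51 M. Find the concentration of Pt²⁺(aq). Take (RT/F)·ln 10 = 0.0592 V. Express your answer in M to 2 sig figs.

0.059 M

With Pt²⁺/Pt at the cathode and Ag⁺/Ag at the anode, E°cell = +1.20 − (+0.79) = +0.41 V (n = 2).
Rearranging E = E° − (0.0592/n)·log Q gives log Q = 2(+0.41 − (+0.363))/0.0592 = 1.588.
For Pt²⁺(aq) + 2 Ag(s) → Pt(s) + 2 Ag⁺(aq), the reaction quotient is Q = [Ag⁺(aq)]^2 / [Pt²⁺(aq)].
Solving for the unknown gives log [Pt²⁺(aq)] = −1.230, so [Pt²⁺(aq)] ≈ 0.059 M.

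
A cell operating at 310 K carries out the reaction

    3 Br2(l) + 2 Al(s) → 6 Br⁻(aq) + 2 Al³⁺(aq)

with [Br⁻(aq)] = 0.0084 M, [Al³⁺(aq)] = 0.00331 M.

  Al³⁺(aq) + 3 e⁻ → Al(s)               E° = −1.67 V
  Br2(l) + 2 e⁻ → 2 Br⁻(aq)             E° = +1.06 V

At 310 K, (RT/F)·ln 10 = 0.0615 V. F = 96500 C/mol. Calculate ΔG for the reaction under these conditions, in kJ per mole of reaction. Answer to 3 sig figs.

−1680 kJ/mol

The standard cell potential is +1.06 − (−1.67) = +2.73 V, with n = 6 electrons in the balanced equation.
Here Q = [Br⁻(aq)]^6·[Al³⁺(aq)]^2 = 3.85×10^−18 (log Q = −17.415), giving E = +2.73 − (0.0615/6)·(−17.415) = +2.9085 V.
Finally ΔG = −nFE = −(6)(96500 C/mol)(+2.9085 V) = −1680 kJ/mol.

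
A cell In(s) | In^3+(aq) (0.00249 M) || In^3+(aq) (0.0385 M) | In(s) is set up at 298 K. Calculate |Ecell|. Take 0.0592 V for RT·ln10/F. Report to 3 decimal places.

0.023 V

For a concentration cell E°cell = 0, since both electrodes use the same couple.
The compartment with the higher In^3+(aq) concentration (0.0385 M) acts as the cathode; ions are reduced there and produced at the dilute (0.00249 M) anode.
With n = 3, Ecell = −(0.0592/3)·log([dilute]/[conc]) = −(0.0592/3)·log(0.00249/0.0385) = +0.023 V.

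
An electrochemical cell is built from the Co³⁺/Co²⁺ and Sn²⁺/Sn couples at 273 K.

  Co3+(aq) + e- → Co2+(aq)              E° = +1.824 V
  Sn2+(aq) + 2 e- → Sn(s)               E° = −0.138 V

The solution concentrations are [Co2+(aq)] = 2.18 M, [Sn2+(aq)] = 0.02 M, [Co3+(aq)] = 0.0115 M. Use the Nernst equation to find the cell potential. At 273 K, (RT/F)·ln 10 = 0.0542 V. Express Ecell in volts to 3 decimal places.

The Co³⁺/Co²⁺ couple has the more positive E°, so it is the cathode; Sn²⁺/Sn is the anode.
E°cell = +1.824 − (−0.138) = +1.962 V, with n = 2 electrons transferred.
The balanced reaction is 2 Co3+(aq) + Sn(s) → 2 Co2+(aq) + Sn2+(aq), so Q = ([Co2+(aq)]^2·[Sn2+(aq)]) / [Co3+(aq)]^2 = 719 and log Q = 2.857.
By the Nernst equation, E = +1.962 − (0.0542/2)·(2.857) = +1.885 V.

+1.885 V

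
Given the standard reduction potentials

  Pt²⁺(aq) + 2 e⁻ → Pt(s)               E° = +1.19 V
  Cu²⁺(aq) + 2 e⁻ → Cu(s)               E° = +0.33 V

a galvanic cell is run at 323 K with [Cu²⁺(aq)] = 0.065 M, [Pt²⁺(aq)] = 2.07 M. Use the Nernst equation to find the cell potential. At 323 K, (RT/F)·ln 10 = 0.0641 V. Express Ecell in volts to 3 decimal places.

The Pt²⁺/Pt couple has the more positive E°, so it is the cathode; Cu²⁺/Cu is the anode.
E°cell = +1.19 − (+0.33) = +0.86 V, with n = 2 electrons transferred.
The balanced reaction is Pt²⁺(aq) + Cu(s) → Pt(s) + Cu²⁺(aq), so Q = [Cu²⁺(aq)] / [Pt²⁺(aq)] = 0.0314 and log Q = −1.503.
E = E° − (0.0641/n)·log Q = +0.86 − (0.0641/2)(−1.503) = +0.908 V.

+0.908 V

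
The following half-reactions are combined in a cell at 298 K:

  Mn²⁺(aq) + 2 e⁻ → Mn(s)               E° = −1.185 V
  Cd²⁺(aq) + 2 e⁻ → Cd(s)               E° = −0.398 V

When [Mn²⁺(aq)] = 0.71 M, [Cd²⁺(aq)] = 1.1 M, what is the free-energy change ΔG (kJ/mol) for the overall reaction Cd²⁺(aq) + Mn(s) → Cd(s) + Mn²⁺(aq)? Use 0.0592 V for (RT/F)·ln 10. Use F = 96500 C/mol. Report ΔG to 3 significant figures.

−153 kJ/mol

E°cell = −0.398 − (−1.185) = +0.787 V; the balanced reaction transfers n = 2 electrons.
The reaction quotient is [Mn²⁺(aq)] / [Cd²⁺(aq)] = 0.645; by Nernst, E = +0.787 − (0.0592/2)(−0.190) = +0.7926 V.
Then ΔG = −nFE = −2 × 96500 × +0.7926 J/mol = −153 kJ/mol.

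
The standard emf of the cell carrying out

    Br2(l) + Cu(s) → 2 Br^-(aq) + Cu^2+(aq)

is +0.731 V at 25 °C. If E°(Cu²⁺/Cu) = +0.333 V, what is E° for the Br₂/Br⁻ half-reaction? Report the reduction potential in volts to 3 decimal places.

In the reaction as written the Br₂/Br⁻ couple is reduced (cathode) and Cu²⁺/Cu is oxidized (anode), so E°cell = E°(Br₂/Br⁻) − E°(Cu²⁺/Cu).
E°(Br₂/Br⁻) = E°cell + E°(anode) = +0.731 + (+0.333) = +1.064 V.

+1.064 V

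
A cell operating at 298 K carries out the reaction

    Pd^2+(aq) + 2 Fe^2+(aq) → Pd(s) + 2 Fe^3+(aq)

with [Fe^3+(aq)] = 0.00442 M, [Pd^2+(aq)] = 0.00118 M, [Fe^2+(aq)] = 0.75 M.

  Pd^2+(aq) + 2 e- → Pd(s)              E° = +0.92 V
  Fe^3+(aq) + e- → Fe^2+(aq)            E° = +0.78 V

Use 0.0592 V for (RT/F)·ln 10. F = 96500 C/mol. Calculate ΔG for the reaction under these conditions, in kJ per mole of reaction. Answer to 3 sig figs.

−35.8 kJ/mol

With Pd²⁺/Pd reduced at the cathode, E°cell = +0.92 − (+0.78) = +0.14 V and n = 2.
The reaction quotient is [Fe^3+(aq)]^2 / ([Pd^2+(aq)]·[Fe^2+(aq)]^2) = 0.0294; by Nernst, E = +0.14 − (0.0592/2)(−1.531) = +0.1853 V.
Finally ΔG = −nFE = −(2)(96500 C/mol)(+0.1853 V) = −35.8 kJ/mol.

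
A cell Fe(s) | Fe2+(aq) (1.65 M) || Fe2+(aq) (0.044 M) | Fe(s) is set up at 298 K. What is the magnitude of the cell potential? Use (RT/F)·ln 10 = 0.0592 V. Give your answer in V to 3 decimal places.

0.047 V

For a concentration cell E°cell = 0, since both electrodes use the same couple.
The compartment with the higher Fe2+(aq) concentration (1.65 M) acts as the cathode; ions are reduced there and produced at the dilute (0.044 M) anode.
With n = 2, Ecell = −(0.0592/2)·log([dilute]/[conc]) = −(0.0592/2)·log(0.044/1.65) = +0.047 V.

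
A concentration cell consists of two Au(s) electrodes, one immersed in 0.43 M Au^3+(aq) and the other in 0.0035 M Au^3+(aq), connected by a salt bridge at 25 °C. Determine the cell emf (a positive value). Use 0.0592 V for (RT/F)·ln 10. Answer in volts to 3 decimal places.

For a concentration cell E°cell = 0, since both electrodes use the same couple.
The compartment with the higher Au^3+(aq) concentration (0.43 M) acts as the cathode; ions are reduced there and produced at the dilute (0.0035 M) anode.
With n = 3, Ecell = −(0.0592/3)·log([dilute]/[conc]) = −(0.0592/3)·log(0.0035/0.43) = +0.041 V.

0.041 V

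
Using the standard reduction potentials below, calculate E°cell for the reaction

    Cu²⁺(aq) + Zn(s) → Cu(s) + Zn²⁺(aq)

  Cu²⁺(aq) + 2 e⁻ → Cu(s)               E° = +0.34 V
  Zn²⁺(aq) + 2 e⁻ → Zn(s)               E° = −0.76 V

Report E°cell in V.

Cu²⁺(aq) gains electrons, so the Cu²⁺/Cu couple is the cathode; the Zn²⁺/Zn couple is the anode.
E°cell = E°(cathode) − E°(anode) = +0.34 − (−0.76) = +1.10 V.

+1.10 V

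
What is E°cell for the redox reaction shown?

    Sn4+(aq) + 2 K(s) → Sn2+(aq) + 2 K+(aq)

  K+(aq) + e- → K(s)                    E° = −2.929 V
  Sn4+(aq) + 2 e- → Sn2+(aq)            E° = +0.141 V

Sn4+(aq) gains electrons, so the Sn⁴⁺/Sn²⁺ couple is the cathode; the K⁺/K couple is the anode.
E°cell = E°(cathode) − E°(anode) = +0.141 − (−2.929) = +3.070 V.

+3.070 V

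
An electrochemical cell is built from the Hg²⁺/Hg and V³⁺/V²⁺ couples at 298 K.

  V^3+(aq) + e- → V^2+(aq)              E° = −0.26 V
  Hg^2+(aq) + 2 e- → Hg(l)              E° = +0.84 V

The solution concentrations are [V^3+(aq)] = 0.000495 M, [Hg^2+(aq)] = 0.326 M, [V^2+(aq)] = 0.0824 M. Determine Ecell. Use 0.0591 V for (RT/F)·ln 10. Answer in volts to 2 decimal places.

+1.22 V

Since E°(Hg²⁺/Hg) > E°(V³⁺/V²⁺), Hg²⁺/Hg serves as the cathode.
E°cell = +0.84 − (−0.26) = +1.10 V, with n = 2 electrons transferred.
Balancing gives Hg^2+(aq) + 2 V^2+(aq) → Hg(l) + 2 V^3+(aq); hence Q = [V^3+(aq)]^2 / ([Hg^2+(aq)]·[V^2+(aq)]^2) = 0.000111 (log Q = −3.956).
E = E° − (0.0591/n)·log Q = +1.10 − (0.0591/2)(−3.956) = +1.22 V.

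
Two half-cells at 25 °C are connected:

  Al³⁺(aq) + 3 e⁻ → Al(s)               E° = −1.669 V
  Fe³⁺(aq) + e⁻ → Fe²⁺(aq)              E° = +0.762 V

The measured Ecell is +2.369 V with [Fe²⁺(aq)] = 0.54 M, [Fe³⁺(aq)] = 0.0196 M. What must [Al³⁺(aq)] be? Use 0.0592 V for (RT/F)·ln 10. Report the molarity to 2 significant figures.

0.066 M

The Fe³⁺/Fe²⁺ couple has the larger reduction potential, so it is the cathode: E°cell = +0.762 − (−1.669) = +2.431 V and n = 3.
Rearranging E = E° − (0.0592/n)·log Q gives log Q = 3(+2.431 − (+2.369))/0.0592 = 3.142.
Balancing electrons gives 3 Fe³⁺(aq) + Al(s) → 3 Fe²⁺(aq) + Al³⁺(aq); thus Q = ([Fe²⁺(aq)]^3·[Al³⁺(aq)]) / [Fe³⁺(aq)]^3.
Solving for the unknown gives log [Al³⁺(aq)] = −1.178, so [Al³⁺(aq)] ≈ 0.066 M.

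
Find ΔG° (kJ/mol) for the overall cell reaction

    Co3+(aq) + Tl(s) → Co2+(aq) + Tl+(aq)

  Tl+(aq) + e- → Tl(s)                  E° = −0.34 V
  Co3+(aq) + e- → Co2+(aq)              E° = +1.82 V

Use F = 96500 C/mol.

In the reaction as written Co3+(aq) is reduced, so the Co³⁺/Co²⁺ couple is the cathode and Tl⁺/Tl is the anode.
E°cell = +1.82 − (−0.34) = +2.16 V; balancing electrons gives n = 1.
ΔG° = −nFE°cell = −(1)(96500)(+2.16) J/mol = −208 kJ/mol.

−208 kJ/mol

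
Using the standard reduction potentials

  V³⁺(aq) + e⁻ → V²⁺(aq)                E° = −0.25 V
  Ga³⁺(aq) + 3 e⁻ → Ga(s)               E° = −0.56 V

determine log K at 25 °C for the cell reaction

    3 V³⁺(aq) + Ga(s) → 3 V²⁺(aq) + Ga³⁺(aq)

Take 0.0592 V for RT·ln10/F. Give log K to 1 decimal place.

The V³⁺/V²⁺ couple is reduced (cathode); E°cell = −0.25 − (−0.56) = +0.31 V with n = 3.
At equilibrium E = 0, so log K = nE°cell / 0.0592 = (3)(+0.31) / 0.0592 = 15.7.

log K = 15.7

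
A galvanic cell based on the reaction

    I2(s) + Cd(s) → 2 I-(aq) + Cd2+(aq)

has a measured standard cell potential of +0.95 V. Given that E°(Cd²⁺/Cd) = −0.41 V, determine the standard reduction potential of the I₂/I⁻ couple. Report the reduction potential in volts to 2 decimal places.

In the reaction as written the I₂/I⁻ couple is reduced (cathode) and Cd²⁺/Cd is oxidized (anode), so E°cell = E°(I₂/I⁻) − E°(Cd²⁺/Cd).
E°(I₂/I⁻) = E°cell + E°(anode) = +0.95 + (−0.41) = +0.54 V.

+0.54 V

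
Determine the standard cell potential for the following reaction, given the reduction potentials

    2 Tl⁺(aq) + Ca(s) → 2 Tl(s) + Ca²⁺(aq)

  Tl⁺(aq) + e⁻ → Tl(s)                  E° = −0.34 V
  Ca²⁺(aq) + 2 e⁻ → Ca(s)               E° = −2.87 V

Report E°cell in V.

+2.53 V

In the reaction as written, Tl⁺(aq) is reduced (cathode) and Ca²⁺(aq) is produced by oxidation at the anode.
E°cell = E°(cathode) − E°(anode) = −0.34 − (−2.87) = +2.53 V.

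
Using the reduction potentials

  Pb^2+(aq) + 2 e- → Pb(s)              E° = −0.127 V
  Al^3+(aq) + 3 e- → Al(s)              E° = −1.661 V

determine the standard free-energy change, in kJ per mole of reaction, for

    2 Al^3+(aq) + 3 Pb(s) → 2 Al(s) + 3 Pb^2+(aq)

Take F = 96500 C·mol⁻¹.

In the reaction as written Al^3+(aq) is reduced, so the Al³⁺/Al couple is the cathode and Pb²⁺/Pb is the anode.
E°cell = −1.661 − (−0.127) = −1.534 V; balancing electrons gives n = 6.
ΔG° = −nFE°cell = −(6)(96500)(−1.534) J/mol = +888 kJ/mol.

+888 kJ/mol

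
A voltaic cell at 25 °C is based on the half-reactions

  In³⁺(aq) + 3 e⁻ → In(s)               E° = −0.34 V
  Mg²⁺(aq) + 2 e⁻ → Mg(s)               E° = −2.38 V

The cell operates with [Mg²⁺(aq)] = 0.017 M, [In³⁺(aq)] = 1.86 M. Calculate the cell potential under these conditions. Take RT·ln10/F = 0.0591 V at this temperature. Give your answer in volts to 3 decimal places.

+2.098 V

In³⁺/In is reduced (cathode, E° = −0.34 V) and Mg²⁺/Mg is oxidized (anode).
The standard potential is −0.34 − (−2.38) = +2.04 V and the balanced reaction transfers n = 6 electrons.
The balanced reaction is 2 In³⁺(aq) + 3 Mg(s) → 2 In(s) + 3 Mg²⁺(aq), so Q = [Mg²⁺(aq)]^3 / [In³⁺(aq)]^2 = 1.42×10^−6 and log Q = −5.848.
E = E° − (0.0591/n)·log Q = +2.04 − (0.0591/6)(−5.848) = +2.098 V.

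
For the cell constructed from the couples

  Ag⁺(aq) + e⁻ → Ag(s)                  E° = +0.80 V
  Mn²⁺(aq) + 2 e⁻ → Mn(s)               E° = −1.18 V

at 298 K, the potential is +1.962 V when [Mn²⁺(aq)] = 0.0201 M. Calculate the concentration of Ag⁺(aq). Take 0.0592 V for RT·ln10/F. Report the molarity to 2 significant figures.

0.070 M

Ag⁺/Ag is the cathode (higher E°); E°cell = +0.80 − (−1.18) = +1.98 V with n = 2.
Since E = E° − (0.0592/n)·log Q, log Q = n(E° − E)/0.0592 = 0.608.
The balanced reaction is 2 Ag⁺(aq) + Mn(s) → 2 Ag(s) + Mn²⁺(aq), so Q = [Mn²⁺(aq)] / [Ag⁺(aq)]^2.
Solving for the unknown gives log [Ag⁺(aq)] = −1.152, so [Ag⁺(aq)] ≈ 0.070 M.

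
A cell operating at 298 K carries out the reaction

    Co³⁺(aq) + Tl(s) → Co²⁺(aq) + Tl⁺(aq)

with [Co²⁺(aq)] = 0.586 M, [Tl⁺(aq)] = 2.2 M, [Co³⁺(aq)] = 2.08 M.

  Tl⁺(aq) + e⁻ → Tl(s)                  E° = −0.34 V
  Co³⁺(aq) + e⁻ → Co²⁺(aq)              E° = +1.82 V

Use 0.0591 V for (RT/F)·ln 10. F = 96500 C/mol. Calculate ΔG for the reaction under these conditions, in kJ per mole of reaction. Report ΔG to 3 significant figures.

−210 kJ/mol

E°cell = +1.82 − (−0.34) = +2.16 V; the balanced reaction transfers n = 1 electron.
Q = ([Co²⁺(aq)]·[Tl⁺(aq)]) / [Co³⁺(aq)] = 0.62, so log Q = −0.208 and E = +2.16 − (0.0591/1)(−0.208) = +2.1723 V.
ΔG = −nFE = −(1)(96500)(+2.1723) J/mol = −210 kJ/mol.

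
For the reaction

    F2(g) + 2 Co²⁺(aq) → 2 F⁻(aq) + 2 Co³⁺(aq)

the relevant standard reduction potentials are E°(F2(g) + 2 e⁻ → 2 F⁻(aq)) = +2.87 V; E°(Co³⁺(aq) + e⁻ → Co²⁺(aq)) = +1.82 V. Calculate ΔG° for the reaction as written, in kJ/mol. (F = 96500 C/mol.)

−203 kJ/mol

In the reaction as written F2(g) is reduced, so the F₂/F⁻ couple is the cathode and Co³⁺/Co²⁺ is the anode.
E°cell = +2.87 − (+1.82) = +1.05 V; balancing electrons gives n = 2.
ΔG° = −nFE°cell = −(2)(96500)(+1.05) J/mol = −203 kJ/mol.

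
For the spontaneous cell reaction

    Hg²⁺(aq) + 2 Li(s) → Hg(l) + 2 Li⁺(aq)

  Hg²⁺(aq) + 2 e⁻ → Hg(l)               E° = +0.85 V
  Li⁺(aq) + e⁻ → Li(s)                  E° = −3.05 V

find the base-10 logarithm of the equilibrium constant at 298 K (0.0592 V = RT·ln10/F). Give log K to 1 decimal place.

The Hg²⁺/Hg couple is reduced (cathode); E°cell = +0.85 − (−3.05) = +3.90 V with n = 2.
At equilibrium E = 0, so log K = nE°cell / 0.0592 = (2)(+3.90) / 0.0592 = 131.8.

log K = 131.8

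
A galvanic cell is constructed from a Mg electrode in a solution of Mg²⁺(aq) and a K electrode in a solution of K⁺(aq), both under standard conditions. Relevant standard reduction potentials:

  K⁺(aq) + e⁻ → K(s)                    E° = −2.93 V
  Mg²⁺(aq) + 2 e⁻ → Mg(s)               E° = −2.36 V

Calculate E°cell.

Of the two couples in this cell, the one with the more positive reduction potential is reduced at the cathode: here that is Mg²⁺/Mg (−2.36 V); K⁺/K (−2.93 V) is the anode.
E°cell = E°(cathode) − E°(anode) = −2.36 − (−2.93) = +0.57 V.

+0.57 V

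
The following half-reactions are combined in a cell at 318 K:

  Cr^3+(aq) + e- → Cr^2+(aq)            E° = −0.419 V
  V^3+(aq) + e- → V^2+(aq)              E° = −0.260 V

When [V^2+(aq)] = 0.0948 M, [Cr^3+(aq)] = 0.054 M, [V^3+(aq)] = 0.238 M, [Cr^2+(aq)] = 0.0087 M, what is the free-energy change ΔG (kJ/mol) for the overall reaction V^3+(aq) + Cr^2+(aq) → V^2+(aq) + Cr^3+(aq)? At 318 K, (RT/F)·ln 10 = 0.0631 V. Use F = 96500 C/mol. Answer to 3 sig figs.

E°cell = −0.260 − (−0.419) = +0.159 V; the balanced reaction transfers n = 1 electron.
The reaction quotient is ([V^2+(aq)]·[Cr^3+(aq)]) / ([V^3+(aq)]·[Cr^2+(aq)]) = 2.47; by Nernst, E = +0.159 − (0.0631/1)(0.393) = +0.1342 V.
Then ΔG = −nFE = −1 × 96500 × +0.1342 J/mol = −13.0 kJ/mol.

−13.0 kJ/mol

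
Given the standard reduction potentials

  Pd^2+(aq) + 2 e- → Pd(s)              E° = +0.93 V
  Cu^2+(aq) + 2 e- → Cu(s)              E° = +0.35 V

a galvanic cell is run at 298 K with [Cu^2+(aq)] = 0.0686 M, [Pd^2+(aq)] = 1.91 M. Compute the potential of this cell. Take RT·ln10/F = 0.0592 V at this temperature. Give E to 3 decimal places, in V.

+0.623 V

The Pd²⁺/Pd couple has the more positive E°, so it is the cathode; Cu²⁺/Cu is the anode.
E°cell = E°cat − E°an = +0.93 − (+0.35) = +0.58 V; n = 2.
For the overall reaction Pd^2+(aq) + Cu(s) → Pd(s) + Cu^2+(aq), Q = [Cu^2+(aq)] / [Pd^2+(aq)] = 0.0359, giving log Q = −1.445.
E = E° − (0.0592/n)·log Q = +0.58 − (0.0592/2)(−1.445) = +0.623 V.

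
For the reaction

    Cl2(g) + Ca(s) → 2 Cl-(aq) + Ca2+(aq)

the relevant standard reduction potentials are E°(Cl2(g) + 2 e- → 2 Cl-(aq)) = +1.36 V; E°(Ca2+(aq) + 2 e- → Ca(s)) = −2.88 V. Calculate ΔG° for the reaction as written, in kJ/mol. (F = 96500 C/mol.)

−818 kJ/mol

In the reaction as written Cl2(g) is reduced, so the Cl₂/Cl⁻ couple is the cathode and Ca²⁺/Ca is the anode.
E°cell = +1.36 − (−2.88) = +4.24 V; balancing electrons gives n = 2.
ΔG° = −nFE°cell = −(2)(96500)(+4.24) J/mol = −818 kJ/mol.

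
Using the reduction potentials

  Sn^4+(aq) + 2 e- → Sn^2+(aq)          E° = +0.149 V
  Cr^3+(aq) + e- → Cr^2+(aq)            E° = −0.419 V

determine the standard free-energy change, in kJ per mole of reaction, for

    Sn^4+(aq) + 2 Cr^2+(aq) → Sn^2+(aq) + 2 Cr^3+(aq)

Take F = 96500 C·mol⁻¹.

−110 kJ/mol

In the reaction as written Sn^4+(aq) is reduced, so the Sn⁴⁺/Sn²⁺ couple is the cathode and Cr³⁺/Cr²⁺ is the anode.
E°cell = +0.149 − (−0.419) = +0.568 V; balancing electrons gives n = 2.
ΔG° = −nFE°cell = −(2)(96500)(+0.568) J/mol = −110 kJ/mol.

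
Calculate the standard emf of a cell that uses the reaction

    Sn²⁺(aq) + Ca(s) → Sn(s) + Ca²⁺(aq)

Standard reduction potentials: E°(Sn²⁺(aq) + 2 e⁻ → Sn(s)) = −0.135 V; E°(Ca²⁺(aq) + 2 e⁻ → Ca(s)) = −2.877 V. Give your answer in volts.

Sn²⁺(aq) gains electrons, so the Sn²⁺/Sn couple is the cathode; the Ca²⁺/Ca couple is the anode.
E°cell = E°(cathode) − E°(anode) = −0.135 − (−2.877) = +2.742 V.

+2.742 V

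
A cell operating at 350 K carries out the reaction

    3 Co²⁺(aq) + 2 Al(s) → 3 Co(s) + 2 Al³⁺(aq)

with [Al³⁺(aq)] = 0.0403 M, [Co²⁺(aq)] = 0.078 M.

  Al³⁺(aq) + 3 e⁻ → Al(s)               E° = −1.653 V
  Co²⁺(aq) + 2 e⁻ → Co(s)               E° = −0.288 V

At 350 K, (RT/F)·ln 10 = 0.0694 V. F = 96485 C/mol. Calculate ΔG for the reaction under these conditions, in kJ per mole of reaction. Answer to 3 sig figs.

With Co²⁺/Co reduced at the cathode, E°cell = −0.288 − (−1.653) = +1.365 V and n = 6.
Q = [Al³⁺(aq)]^2 / [Co²⁺(aq)]^3 = 3.42, so log Q = 0.534 and E = +1.365 − (0.0694/6)(0.534) = +1.3588 V.
Finally ΔG = −nFE = −(6)(96485 C/mol)(+1.3588 V) = −787 kJ/mol.

−787 kJ/mol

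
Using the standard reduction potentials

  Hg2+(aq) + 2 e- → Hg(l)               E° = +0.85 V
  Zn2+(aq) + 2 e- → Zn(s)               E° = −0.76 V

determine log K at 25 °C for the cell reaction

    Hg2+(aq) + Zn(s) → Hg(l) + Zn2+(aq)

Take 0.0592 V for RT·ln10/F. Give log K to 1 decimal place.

The Hg²⁺/Hg couple is reduced (cathode); E°cell = +0.85 − (−0.76) = +1.61 V with n = 2.
At equilibrium E = 0, so log K = nE°cell / 0.0592 = (2)(+1.61) / 0.0592 = 54.4.

log K = 54.4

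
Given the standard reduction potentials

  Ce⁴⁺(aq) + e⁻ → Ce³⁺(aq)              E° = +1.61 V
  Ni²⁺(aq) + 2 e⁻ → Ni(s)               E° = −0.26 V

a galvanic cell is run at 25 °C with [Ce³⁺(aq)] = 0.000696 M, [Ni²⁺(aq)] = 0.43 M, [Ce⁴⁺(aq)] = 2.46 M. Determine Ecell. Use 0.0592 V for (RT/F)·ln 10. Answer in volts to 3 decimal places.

+2.091 V

The Ce⁴⁺/Ce³⁺ couple has the more positive E°, so it is the cathode; Ni²⁺/Ni is the anode.
E°cell = E°cat − E°an = +1.61 − (−0.26) = +1.87 V; n = 2.
For the overall reaction 2 Ce⁴⁺(aq) + Ni(s) → 2 Ce³⁺(aq) + Ni²⁺(aq), Q = ([Ce³⁺(aq)]^2·[Ni²⁺(aq)]) / [Ce⁴⁺(aq)]^2 = 3.44×10^−8, giving log Q = −7.463.
By the Nernst equation, E = +1.87 − (0.0592/2)·(−7.463) = +2.091 V.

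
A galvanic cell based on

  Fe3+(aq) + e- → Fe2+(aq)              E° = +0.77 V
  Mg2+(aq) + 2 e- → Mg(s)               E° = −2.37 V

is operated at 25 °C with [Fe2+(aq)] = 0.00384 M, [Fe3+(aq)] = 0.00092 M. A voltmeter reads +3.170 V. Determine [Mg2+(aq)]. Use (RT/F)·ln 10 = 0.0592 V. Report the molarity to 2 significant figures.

Fe³⁺/Fe²⁺ is the cathode (higher E°); E°cell = +0.77 − (−2.37) = +3.14 V with n = 2.
Since E = E° − (0.0592/n)·log Q, log Q = n(E° − E)/0.0592 = −1.014.
For 2 Fe3+(aq) + Mg(s) → 2 Fe2+(aq) + Mg2+(aq), the reaction quotient is Q = ([Fe2+(aq)]^2·[Mg2+(aq)]) / [Fe3+(aq)]^2.
Solving for the unknown gives log [Mg2+(aq)] = −2.255, so [Mg2+(aq)] ≈ 0.0056 M.

0.0056 M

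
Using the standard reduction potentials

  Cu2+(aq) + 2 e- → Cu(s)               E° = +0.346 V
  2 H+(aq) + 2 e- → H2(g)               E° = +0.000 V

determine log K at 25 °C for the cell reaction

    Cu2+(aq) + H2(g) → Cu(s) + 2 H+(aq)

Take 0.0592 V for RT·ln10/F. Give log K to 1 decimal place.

log K = 11.7

The Cu²⁺/Cu couple is reduced (cathode); E°cell = +0.346 − (+0.000) = +0.346 V with n = 2.
At equilibrium E = 0, so log K = nE°cell / 0.0592 = (2)(+0.346) / 0.0592 = 11.7.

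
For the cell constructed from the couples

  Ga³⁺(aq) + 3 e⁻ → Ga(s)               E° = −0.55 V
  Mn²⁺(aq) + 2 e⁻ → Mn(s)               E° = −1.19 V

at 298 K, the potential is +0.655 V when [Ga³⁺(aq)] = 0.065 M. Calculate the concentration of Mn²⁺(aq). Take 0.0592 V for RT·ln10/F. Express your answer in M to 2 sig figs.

Ga³⁺/Ga is the cathode (higher E°); E°cell = −0.55 − (−1.19) = +0.64 V with n = 6.
Since E = E° − (0.0592/n)·log Q, log Q = n(E° − E)/0.0592 = −1.520.
Balancing electrons gives 2 Ga³⁺(aq) + 3 Mn(s) → 2 Ga(s) + 3 Mn²⁺(aq); thus Q = [Mn²⁺(aq)]^3 / [Ga³⁺(aq)]^2.
Substituting the known concentrations and solving, log [Mn²⁺(aq)] = −1.298 and [Mn²⁺(aq)] = 0.050 M.

0.050 M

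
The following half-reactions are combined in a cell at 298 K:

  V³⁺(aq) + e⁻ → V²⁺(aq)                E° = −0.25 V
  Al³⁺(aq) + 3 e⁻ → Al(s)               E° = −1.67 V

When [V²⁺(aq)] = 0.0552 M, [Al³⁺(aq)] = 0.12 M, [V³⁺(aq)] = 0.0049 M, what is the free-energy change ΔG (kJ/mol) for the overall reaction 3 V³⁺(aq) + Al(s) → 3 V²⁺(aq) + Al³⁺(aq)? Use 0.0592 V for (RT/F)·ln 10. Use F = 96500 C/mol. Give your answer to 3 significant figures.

The standard cell potential is −0.25 − (−1.67) = +1.42 V, with n = 3 electrons in the balanced equation.
The reaction quotient is ([V²⁺(aq)]^3·[Al³⁺(aq)]) / [V³⁺(aq)]^3 = 172; by Nernst, E = +1.42 − (0.0592/3)(2.234) = +1.3759 V.
Finally ΔG = −nFE = −(3)(96500 C/mol)(+1.3759 V) = −398 kJ/mol.

−398 kJ/mol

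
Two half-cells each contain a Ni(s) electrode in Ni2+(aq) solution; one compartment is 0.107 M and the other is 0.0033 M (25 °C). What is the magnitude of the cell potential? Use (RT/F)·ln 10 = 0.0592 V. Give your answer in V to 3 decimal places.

For a concentration cell E°cell = 0, since both electrodes use the same couple.
The compartment with the higher Ni2+(aq) concentration (0.107 M) acts as the cathode; ions are reduced there and produced at the dilute (0.0033 M) anode.
With n = 2, Ecell = −(0.0592/2)·log([dilute]/[conc]) = −(0.0592/2)·log(0.0033/0.107) = +0.045 V.

0.045 V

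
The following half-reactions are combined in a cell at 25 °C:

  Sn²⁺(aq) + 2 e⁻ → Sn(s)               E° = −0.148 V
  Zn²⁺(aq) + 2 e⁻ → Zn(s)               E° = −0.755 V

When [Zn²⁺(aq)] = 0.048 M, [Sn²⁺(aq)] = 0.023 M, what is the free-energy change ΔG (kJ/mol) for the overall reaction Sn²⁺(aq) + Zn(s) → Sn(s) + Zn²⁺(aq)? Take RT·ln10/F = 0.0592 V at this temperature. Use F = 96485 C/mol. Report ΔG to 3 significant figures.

−115 kJ/mol

With Sn²⁺/Sn reduced at the cathode, E°cell = −0.148 − (−0.755) = +0.607 V and n = 2.
Here Q = [Zn²⁺(aq)] / [Sn²⁺(aq)] = 2.09 (log Q = 0.320), giving E = +0.607 − (0.0592/2)·(0.320) = +0.5975 V.
Then ΔG = −nFE = −2 × 96485 × +0.5975 J/mol = −115 kJ/mol.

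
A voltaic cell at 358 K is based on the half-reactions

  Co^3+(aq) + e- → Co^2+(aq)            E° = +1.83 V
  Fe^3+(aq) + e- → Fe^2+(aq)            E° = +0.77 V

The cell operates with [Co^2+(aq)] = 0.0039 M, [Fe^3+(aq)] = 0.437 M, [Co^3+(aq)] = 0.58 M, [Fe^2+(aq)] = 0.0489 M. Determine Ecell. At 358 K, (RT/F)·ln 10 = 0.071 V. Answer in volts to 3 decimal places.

+1.147 V

Co³⁺/Co²⁺ is reduced (cathode, E° = +1.83 V) and Fe³⁺/Fe²⁺ is oxidized (anode).
E°cell = +1.83 − (+0.77) = +1.06 V, with n = 1 electron transferred.
For the overall reaction Co^3+(aq) + Fe^2+(aq) → Co^2+(aq) + Fe^3+(aq), Q = ([Co^2+(aq)]·[Fe^3+(aq)]) / ([Co^3+(aq)]·[Fe^2+(aq)]) = 0.0601, giving log Q = −1.221.
E = E° − (0.071/n)·log Q = +1.06 − (0.071/1)(−1.221) = +1.147 V.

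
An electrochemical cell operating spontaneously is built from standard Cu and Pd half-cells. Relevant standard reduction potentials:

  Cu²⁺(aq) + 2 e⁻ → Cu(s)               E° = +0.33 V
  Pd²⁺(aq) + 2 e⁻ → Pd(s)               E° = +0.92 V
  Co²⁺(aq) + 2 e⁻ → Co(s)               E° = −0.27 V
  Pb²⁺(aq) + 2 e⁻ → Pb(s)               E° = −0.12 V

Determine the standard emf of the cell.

+0.59 V

The Pd²⁺/Pd couple has the higher E°, so Pd ion is reduced (cathode) and Cu is oxidized (anode).
E°cell = E°(cathode) − E°(anode) = +0.92 − (+0.33) = +0.59 V.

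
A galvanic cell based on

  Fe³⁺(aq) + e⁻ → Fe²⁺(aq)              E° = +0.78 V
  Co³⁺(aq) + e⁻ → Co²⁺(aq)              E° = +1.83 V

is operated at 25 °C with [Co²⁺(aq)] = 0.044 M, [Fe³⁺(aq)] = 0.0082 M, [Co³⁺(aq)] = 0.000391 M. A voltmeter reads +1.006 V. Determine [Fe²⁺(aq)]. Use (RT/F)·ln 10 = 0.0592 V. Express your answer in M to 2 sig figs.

0.17 M

Co³⁺/Co²⁺ is the cathode (higher E°); E°cell = +1.83 − (+0.78) = +1.05 V with n = 1.
Rearranging E = E° − (0.0592/n)·log Q gives log Q = 1(+1.05 − (+1.006))/0.0592 = 0.743.
For Co³⁺(aq) + Fe²⁺(aq) → Co²⁺(aq) + Fe³⁺(aq), the reaction quotient is Q = ([Co²⁺(aq)]·[Fe³⁺(aq)]) / ([Co³⁺(aq)]·[Fe²⁺(aq)]).
Solving for the unknown gives log [Fe²⁺(aq)] = −0.778, so [Fe²⁺(aq)] ≈ 0.17 M.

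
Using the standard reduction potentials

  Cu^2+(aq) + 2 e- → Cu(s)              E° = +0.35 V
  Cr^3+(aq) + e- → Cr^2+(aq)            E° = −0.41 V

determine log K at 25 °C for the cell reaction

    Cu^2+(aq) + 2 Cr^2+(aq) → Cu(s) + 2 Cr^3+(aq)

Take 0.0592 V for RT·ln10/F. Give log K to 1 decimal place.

log K = 25.7

The Cu²⁺/Cu couple is reduced (cathode); E°cell = +0.35 − (−0.41) = +0.76 V with n = 2.
At equilibrium E = 0, so log K = nE°cell / 0.0592 = (2)(+0.76) / 0.0592 = 25.7.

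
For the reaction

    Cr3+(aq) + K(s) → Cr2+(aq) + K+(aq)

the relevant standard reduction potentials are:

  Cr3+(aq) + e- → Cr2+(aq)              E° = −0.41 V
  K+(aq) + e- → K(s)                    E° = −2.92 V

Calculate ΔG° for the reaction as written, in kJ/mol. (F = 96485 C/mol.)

−242 kJ/mol

In the reaction as written Cr3+(aq) is reduced, so the Cr³⁺/Cr²⁺ couple is the cathode and K⁺/K is the anode.
E°cell = −0.41 − (−2.92) = +2.51 V; balancing electrons gives n = 1.
ΔG° = −nFE°cell = −(1)(96485)(+2.51) J/mol = −242 kJ/mol.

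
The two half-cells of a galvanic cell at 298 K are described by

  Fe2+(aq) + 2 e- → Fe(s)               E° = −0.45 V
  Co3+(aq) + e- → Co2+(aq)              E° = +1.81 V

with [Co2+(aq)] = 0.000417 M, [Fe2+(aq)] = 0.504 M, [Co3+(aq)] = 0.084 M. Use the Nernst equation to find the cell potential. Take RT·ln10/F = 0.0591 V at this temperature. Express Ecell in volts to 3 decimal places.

Since E°(Co³⁺/Co²⁺) > E°(Fe²⁺/Fe), Co³⁺/Co²⁺ serves as the cathode.
E°cell = +1.81 − (−0.45) = +2.26 V, with n = 2 electrons transferred.
The balanced reaction is 2 Co3+(aq) + Fe(s) → 2 Co2+(aq) + Fe2+(aq), so Q = ([Co2+(aq)]^2·[Fe2+(aq)]) / [Co3+(aq)]^2 = 1.24×10^−5 and log Q = −4.906.
Applying E = E° − (RT ln10/nF)·log Q gives +2.26 − (0.0591/2)(−4.906) = +2.405 V.

+2.405 V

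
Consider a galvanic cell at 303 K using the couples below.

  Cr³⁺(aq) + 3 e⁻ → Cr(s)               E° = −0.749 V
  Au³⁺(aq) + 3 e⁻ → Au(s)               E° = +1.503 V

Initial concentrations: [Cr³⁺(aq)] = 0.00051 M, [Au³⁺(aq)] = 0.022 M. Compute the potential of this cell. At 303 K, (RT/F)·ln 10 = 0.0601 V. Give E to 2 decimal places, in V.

+2.28 V

Since E°(Au³⁺/Au) > E°(Cr³⁺/Cr), Au³⁺/Au serves as the cathode.
The standard potential is +1.503 − (−0.749) = +2.252 V and the balanced reaction transfers n = 3 electrons.
Balancing gives Au³⁺(aq) + Cr(s) → Au(s) + Cr³⁺(aq); hence Q = [Cr³⁺(aq)] / [Au³⁺(aq)] = 0.0232 (log Q = −1.635).
By the Nernst equation, E = +2.252 − (0.0601/3)·(−1.635) = +2.28 V.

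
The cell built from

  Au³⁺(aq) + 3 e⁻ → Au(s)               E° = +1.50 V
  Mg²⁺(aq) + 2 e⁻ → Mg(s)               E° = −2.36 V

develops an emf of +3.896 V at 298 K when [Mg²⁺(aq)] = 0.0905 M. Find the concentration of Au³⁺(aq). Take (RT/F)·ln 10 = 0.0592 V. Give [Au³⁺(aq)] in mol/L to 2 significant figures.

1.8 M

The Au³⁺/Au couple has the larger reduction potential, so it is the cathode: E°cell = +1.50 − (−2.36) = +3.86 V and n = 6.
From the Nernst equation, log Q = n(E° − E)/0.0592 = 6·(+3.86 − (+3.896))/0.0592 = −3.649.
The balanced reaction is 2 Au³⁺(aq) + 3 Mg(s) → 2 Au(s) + 3 Mg²⁺(aq), so Q = [Mg²⁺(aq)]^3 / [Au³⁺(aq)]^2.
Isolating [Au³⁺(aq)] in Q = 10^{−3.649} yields log [Au³⁺(aq)] = 0.259, i.e. 1.8 M.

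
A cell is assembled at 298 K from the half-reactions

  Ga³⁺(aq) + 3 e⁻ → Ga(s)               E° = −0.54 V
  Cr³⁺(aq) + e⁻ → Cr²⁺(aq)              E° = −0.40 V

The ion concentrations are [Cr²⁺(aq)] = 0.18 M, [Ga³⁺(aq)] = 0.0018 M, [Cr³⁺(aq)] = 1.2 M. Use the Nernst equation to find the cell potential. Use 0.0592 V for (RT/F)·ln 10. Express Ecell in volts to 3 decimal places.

Since E°(Cr³⁺/Cr²⁺) > E°(Ga³⁺/Ga), Cr³⁺/Cr²⁺ serves as the cathode.
E°cell = −0.40 − (−0.54) = +0.14 V, with n = 3 electrons transferred.
Balancing gives 3 Cr³⁺(aq) + Ga(s) → 3 Cr²⁺(aq) + Ga³⁺(aq); hence Q = ([Cr²⁺(aq)]^3·[Ga³⁺(aq)]) / [Cr³⁺(aq)]^3 = 6.08×10^−6 (log Q = −5.216).
E = E° − (0.0592/n)·log Q = +0.14 − (0.0592/3)(−5.216) = +0.243 V.

+0.243 V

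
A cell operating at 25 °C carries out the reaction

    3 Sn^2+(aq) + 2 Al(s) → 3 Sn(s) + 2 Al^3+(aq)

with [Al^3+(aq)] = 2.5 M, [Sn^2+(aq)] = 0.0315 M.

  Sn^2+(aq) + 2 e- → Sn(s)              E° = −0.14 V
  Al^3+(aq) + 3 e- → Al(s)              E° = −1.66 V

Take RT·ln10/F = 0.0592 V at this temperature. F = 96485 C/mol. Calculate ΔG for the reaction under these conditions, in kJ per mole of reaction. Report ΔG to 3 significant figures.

−850 kJ/mol

With Sn²⁺/Sn reduced at the cathode, E°cell = −0.14 − (−1.66) = +1.52 V and n = 6.
Here Q = [Al^3+(aq)]^2 / [Sn^2+(aq)]^3 = 2×10^5 (log Q = 5.301), giving E = +1.52 − (0.0592/6)·(5.301) = +1.4677 V.
Then ΔG = −nFE = −6 × 96485 × +1.4677 J/mol = −850 kJ/mol.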